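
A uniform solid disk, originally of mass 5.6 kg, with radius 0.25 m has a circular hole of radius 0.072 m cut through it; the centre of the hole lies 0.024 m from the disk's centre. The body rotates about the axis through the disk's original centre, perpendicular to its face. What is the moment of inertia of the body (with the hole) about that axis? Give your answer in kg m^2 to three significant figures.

Unpierced body about its centre: I₀ = (1/2)MR² = (1/2)(5.6)(0.25)² = 0.175 kg m^2.
The removed disk has mass m = M·(r/R)² = (5.6)(0.072/0.25)² = 0.46449 kg (same uniform areal density).
Its moment of inertia about the rotation axis (parallel-axis theorem): I_hole = (1/2)mr² + md² = (1/2)(0.46449)(0.072)² + (0.46449)(0.024)² = 0.0014715 kg m^2.
Treating the hole as negative mass, I = I₀ − I_hole = 0.175 − 0.0014715 = 0.17353 kg m^2.

0.174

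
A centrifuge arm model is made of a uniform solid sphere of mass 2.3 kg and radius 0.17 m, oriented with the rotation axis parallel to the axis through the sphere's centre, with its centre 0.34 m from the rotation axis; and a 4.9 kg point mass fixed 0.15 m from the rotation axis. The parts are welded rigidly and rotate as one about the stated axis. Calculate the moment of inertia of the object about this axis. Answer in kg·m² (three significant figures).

0.403

Solid sphere: I_cm = (2/5)MR² = (2/5)(2.3)(0.17)² = 0.026588 kg·m²; centre at d = 0.34 m, so the parallel axis theorem gives I = 0.026588 + (2.3)(0.34)² = 0.29247 kg·m².
Point mass: I_cm = 0; centre at d = 0.15 m, so the parallel axis theorem gives I = 0 + (4.9)(0.15)² = 0.11025 kg·m².
Total I = 0.29247 + 0.11025 = 0.40272 kg·m².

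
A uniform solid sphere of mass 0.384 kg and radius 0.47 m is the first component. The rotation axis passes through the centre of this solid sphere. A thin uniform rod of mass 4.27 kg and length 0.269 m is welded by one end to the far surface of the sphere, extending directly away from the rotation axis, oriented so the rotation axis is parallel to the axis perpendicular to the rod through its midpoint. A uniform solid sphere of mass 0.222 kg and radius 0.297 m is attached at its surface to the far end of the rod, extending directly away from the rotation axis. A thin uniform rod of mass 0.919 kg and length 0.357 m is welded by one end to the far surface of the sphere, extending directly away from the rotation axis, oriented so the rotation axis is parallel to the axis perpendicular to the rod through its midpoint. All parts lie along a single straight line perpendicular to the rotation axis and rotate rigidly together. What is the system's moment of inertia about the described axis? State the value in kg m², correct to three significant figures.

3.98

Solid sphere: I_cm = (2/5)MR² = (2/5)(0.384)(0.47)² = 0.03393 kg m²; axis through the centre, so I = 0.03393 kg m².
Thin rod: I_cm = (1/12)ML² = (1/12)(4.27)(0.269)² = 0.025748 kg m²; centre at d = 0.47 + 0.1345 = 0.6045 m, so the parallel axis theorem gives I = 0.025748 + (4.27)(0.6045)² = 1.5861 kg m².
Solid sphere: I_cm = (2/5)MR² = (2/5)(0.222)(0.297)² = 0.007833 kg m²; centre at d = 0.47 + 0.1345 + 0.1345 + 0.297 = 1.036 m, so the parallel axis theorem gives I = 0.007833 + (0.222)(1.036)² = 0.2461 kg m².
Thin rod: I_cm = (1/12)ML² = (1/12)(0.919)(0.357)² = 0.0097605 kg m²; centre at d = 0.47 + 0.1345 + 0.1345 + 0.297 + 0.297 + 0.1785 = 1.5115 m, so the parallel axis theorem gives I = 0.0097605 + (0.919)(1.5115)² = 2.1093 kg m².
Total I = 0.03393 + 1.5861 + 0.2461 + 2.1093 = 3.9755 kg m².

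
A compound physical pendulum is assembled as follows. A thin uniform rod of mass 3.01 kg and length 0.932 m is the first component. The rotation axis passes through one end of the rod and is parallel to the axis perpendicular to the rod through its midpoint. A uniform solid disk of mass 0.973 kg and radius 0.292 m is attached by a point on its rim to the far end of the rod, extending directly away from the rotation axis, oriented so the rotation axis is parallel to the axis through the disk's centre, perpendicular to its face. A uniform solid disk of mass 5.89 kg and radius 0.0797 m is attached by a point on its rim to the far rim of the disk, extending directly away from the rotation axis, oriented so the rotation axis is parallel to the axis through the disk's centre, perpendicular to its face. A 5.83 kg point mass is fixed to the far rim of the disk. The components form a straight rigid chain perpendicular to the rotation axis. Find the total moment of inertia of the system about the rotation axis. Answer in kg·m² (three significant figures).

Thin rod: I_cm = (1/12)ML² = (1/12)(3.01)(0.932)² = 0.21788 kg·m²; centre at d = 0.466 m, so the parallel axis theorem gives I = 0.21788 + (3.01)(0.466)² = 0.87152 kg·m².
Solid disk: I_cm = (1/2)MR² = (1/2)(0.973)(0.292)² = 0.041481 kg·m²; centre at d = 0.466 + 0.466 + 0.292 = 1.224 m, so the parallel axis theorem gives I = 0.041481 + (0.973)(1.224)² = 1.4992 kg·m².
Solid disk: I_cm = (1/2)MR² = (1/2)(5.89)(0.0797)² = 0.018707 kg·m²; centre at d = 0.466 + 0.466 + 0.292 + 0.292 + 0.0797 = 1.5957 m, so the parallel axis theorem gives I = 0.018707 + (5.89)(1.5957)² = 15.016 kg·m².
Point mass: I_cm = 0; centre at d = 0.466 + 0.466 + 0.292 + 0.292 + 0.0797 + 0.0797 = 1.6754 m, so the parallel axis theorem gives I = 0 + (5.83)(1.6754)² = 16.365 kg·m².
Total I = 0.87152 + 1.4992 + 15.016 + 16.365 = 33.752 kg·m².

33.8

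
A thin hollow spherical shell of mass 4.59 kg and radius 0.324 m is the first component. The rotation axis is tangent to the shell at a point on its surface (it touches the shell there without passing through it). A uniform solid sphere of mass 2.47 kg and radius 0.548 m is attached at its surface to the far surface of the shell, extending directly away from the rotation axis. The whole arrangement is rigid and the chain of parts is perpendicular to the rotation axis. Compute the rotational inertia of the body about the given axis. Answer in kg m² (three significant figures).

Spherical shell: I_cm = (2/3)MR² = (2/3)(4.59)(0.324)² = 0.32123 kg m²; centre at d = 0.324 m, so I = I_cm + Md² gives I = 0.32123 + (4.59)(0.324)² = 0.80307 kg m².
Solid sphere: I_cm = (2/5)MR² = (2/5)(2.47)(0.548)² = 0.2967 kg m²; centre at d = 0.324 + 0.324 + 0.548 = 1.196 m, so I = I_cm + Md² gives I = 0.2967 + (2.47)(1.196)² = 3.8298 kg m².
Total I = 0.80307 + 3.8298 = 4.6329 kg m².

4.63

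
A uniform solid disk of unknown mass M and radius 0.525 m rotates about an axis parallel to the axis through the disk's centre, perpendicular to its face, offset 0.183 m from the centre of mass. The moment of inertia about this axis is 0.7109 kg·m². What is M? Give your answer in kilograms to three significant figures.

4.15

I = I_cm + Md² = (1/2)MR² + Md² = M·[0.5·(0.525)² + (0.183)²] = M·0.1713.
So M = 0.7109 / 0.1713 = 4.15 kg.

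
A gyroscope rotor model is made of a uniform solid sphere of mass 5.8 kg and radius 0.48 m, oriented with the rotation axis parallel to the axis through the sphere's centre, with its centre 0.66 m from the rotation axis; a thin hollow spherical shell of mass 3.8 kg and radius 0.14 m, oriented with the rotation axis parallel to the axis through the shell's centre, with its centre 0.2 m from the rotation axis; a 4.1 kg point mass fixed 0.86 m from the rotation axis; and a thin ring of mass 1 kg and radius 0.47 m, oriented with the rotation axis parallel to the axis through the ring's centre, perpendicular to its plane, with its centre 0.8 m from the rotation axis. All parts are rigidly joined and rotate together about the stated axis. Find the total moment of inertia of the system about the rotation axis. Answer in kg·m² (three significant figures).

7.16

Solid sphere: I_cm = (2/5)MR² = (2/5)(5.8)(0.48)² = 0.53453 kg·m²; centre at d = 0.66 m, so I = I_cm + Md² gives I = 0.53453 + (5.8)(0.66)² = 3.061 kg·m².
Spherical shell: I_cm = (2/3)MR² = (2/3)(3.8)(0.14)² = 0.049653 kg·m²; centre at d = 0.2 m, so I = I_cm + Md² gives I = 0.049653 + (3.8)(0.2)² = 0.20165 kg·m².
Point mass: I_cm = 0; centre at d = 0.86 m, so I = I_cm + Md² gives I = 0 + (4.1)(0.86)² = 3.0324 kg·m².
Thin ring: I_cm = MR² = (1)(0.47)² = 0.2209 kg·m²; centre at d = 0.8 m, so I = I_cm + Md² gives I = 0.2209 + (1)(0.8)² = 0.8609 kg·m².
Total I = 3.061 + 0.20165 + 3.0324 + 0.8609 = 7.1559 kg·m².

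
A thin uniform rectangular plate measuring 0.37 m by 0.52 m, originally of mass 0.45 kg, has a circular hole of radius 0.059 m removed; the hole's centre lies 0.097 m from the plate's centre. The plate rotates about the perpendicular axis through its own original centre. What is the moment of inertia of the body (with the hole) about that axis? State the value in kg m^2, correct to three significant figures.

0.0150

Unpierced body about its centre: I₀ = (1/12)M(a²+b²) = (1/12)(0.45)[(0.37)² + (0.52)²] = 0.015274 kg m^2.
The removed disk has mass m = M·πr²/(ab) = (0.45)·π(0.059)²/(0.37·0.52) = 0.025578 kg (same uniform areal density).
Its moment of inertia about the rotation axis (parallel-axis theorem): I_hole = (1/2)mr² + md² = (1/2)(0.025578)(0.059)² + (0.025578)(0.097)² = 0.00028518 kg m^2.
Treating the hole as negative mass, I = I₀ − I_hole = 0.015274 − 0.00028518 = 0.014989 kg m^2.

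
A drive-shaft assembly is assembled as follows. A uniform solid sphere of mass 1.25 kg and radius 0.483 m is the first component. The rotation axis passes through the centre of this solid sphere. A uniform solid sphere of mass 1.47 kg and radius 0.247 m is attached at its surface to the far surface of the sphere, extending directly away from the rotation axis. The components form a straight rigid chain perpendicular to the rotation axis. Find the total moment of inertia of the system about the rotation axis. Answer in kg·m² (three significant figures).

Solid sphere: I_cm = (2/5)MR² = (2/5)(1.25)(0.483)² = 0.11664 kg·m²; axis through the centre, so I = 0.11664 kg·m².
Solid sphere: I_cm = (2/5)MR² = (2/5)(1.47)(0.247)² = 0.035873 kg·m²; centre at d = 0.483 + 0.247 = 0.73 m, so the parallel axis theorem gives I = 0.035873 + (1.47)(0.73)² = 0.81924 kg·m².
Total I = 0.11664 + 0.81924 = 0.93588 kg·m².

0.936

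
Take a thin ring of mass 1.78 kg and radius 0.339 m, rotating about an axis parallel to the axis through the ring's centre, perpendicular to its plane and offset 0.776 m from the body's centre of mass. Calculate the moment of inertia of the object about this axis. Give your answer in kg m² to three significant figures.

1.28

I_cm = MR² = (1.78)(0.339)² = 0.20456 kg m²; centre at d = 0.776 m, so the parallel axis theorem gives I = 0.20456 + (1.78)(0.776)² = 1.2764 kg m².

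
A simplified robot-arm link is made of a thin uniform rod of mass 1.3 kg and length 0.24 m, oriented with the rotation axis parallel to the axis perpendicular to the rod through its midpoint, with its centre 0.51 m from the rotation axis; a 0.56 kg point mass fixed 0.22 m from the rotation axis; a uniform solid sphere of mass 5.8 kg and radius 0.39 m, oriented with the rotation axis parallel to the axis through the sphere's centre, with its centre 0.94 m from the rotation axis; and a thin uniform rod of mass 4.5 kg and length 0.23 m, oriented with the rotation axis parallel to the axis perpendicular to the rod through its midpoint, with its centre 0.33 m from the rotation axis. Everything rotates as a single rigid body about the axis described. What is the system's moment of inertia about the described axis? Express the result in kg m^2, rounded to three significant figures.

6.36

Thin rod: I_cm = (1/12)ML² = (1/12)(1.3)(0.24)² = 0.00624 kg m^2; centre at d = 0.51 m, so the parallel axis theorem gives I = 0.00624 + (1.3)(0.51)² = 0.34437 kg m^2.
Point mass: I_cm = 0; centre at d = 0.22 m, so the parallel axis theorem gives I = 0 + (0.56)(0.22)² = 0.027104 kg m^2.
Solid sphere: I_cm = (2/5)MR² = (2/5)(5.8)(0.39)² = 0.35287 kg m^2; centre at d = 0.94 m, so the parallel axis theorem gives I = 0.35287 + (5.8)(0.94)² = 5.4778 kg m^2.
Thin rod: I_cm = (1/12)ML² = (1/12)(4.5)(0.23)² = 0.019838 kg m^2; centre at d = 0.33 m, so the parallel axis theorem gives I = 0.019838 + (4.5)(0.33)² = 0.50989 kg m^2.
Total I = 0.34437 + 0.027104 + 5.4778 + 0.50989 = 6.3591 kg m^2.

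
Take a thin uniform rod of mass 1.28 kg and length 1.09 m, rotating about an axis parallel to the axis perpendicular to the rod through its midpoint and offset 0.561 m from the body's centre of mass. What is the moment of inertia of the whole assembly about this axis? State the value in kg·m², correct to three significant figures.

I_cm = (1/12)ML² = (1/12)(1.28)(1.09)² = 0.12673 kg·m²; centre at d = 0.561 m, so the parallel axis theorem gives I = 0.12673 + (1.28)(0.561)² = 0.52957 kg·m².

0.530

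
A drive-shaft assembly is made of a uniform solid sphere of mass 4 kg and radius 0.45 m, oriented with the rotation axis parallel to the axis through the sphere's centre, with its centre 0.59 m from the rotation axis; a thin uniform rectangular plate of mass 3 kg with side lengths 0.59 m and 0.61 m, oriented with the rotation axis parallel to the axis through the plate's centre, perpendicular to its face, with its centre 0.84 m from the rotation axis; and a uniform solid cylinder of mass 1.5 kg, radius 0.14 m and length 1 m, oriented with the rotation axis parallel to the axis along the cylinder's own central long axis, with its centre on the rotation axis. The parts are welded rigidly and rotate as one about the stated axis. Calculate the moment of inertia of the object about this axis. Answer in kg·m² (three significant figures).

4.03

Solid sphere: I_cm = (2/5)MR² = (2/5)(4)(0.45)² = 0.324 kg·m²; centre at d = 0.59 m, so I = I_cm + Md² gives I = 0.324 + (4)(0.59)² = 1.7164 kg·m².
Rectangular plate: I_cm = (1/12)M(a²+b²) = (1/12)(3)[(0.59)² + (0.61)²] = 0.18005 kg·m²; centre at d = 0.84 m, so I = I_cm + Md² gives I = 0.18005 + (3)(0.84)² = 2.2968 kg·m².
Solid cylinder: I_cm = (1/2)MR² = (1/2)(1.5)(0.14)² = 0.0147 kg·m²; axis through the centre, so I = 0.0147 kg·m².
Total I = 1.7164 + 2.2968 + 0.0147 = 4.0279 kg·m².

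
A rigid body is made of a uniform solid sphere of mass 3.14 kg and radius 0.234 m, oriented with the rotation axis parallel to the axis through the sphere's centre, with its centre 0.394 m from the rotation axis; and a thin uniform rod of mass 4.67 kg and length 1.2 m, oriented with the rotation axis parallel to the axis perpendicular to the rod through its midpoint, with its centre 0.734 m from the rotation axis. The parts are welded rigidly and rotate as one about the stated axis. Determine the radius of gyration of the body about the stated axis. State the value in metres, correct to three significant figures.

Solid sphere: I_cm = (2/5)MR² = (2/5)(3.14)(0.234)² = 0.068774 kg m²; centre at d = 0.394 m, so the parallel axis theorem gives I = 0.068774 + (3.14)(0.394)² = 0.55621 kg m².
Thin rod: I_cm = (1/12)ML² = (1/12)(4.67)(1.2)² = 0.5604 kg m²; centre at d = 0.734 m, so the parallel axis theorem gives I = 0.5604 + (4.67)(0.734)² = 3.0764 kg m².
Total I = 3.6326 kg m²; total mass M = 7.81 kg.
k = √(I/M) = √(3.6326/7.81) = 0.682 m.

0.682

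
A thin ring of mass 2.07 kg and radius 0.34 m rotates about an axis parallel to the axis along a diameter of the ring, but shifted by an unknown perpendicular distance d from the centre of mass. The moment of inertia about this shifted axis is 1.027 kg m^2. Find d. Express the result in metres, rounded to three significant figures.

0.662

About the centre-of-mass axis, I_cm = (1/2)MR² = (1/2)(2.07)(0.34)² = 0.11965 kg m^2.
Parallel axis theorem: I = I_cm + Md², so Md² = 1.027 − 0.11965 = 0.90735 kg m^2.
d = √(0.90735 / 2.07) = 0.66207 m.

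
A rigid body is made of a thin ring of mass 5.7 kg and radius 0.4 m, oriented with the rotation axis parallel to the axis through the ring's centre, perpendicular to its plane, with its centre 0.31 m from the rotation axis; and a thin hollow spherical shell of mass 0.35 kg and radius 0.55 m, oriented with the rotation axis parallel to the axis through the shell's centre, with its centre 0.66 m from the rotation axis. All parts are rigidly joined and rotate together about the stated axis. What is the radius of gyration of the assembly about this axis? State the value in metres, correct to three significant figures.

0.527

Thin ring: I_cm = MR² = (5.7)(0.4)² = 0.912 kg m²; centre at d = 0.31 m, so I = I_cm + Md² gives I = 0.912 + (5.7)(0.31)² = 1.4598 kg m².
Spherical shell: I_cm = (2/3)MR² = (2/3)(0.35)(0.55)² = 0.070583 kg m²; centre at d = 0.66 m, so I = I_cm + Md² gives I = 0.070583 + (0.35)(0.66)² = 0.22304 kg m².
Total I = 1.6828 kg m²; total mass M = 6.05 kg.
k = √(I/M) = √(1.6828/6.05) = 0.5274 m.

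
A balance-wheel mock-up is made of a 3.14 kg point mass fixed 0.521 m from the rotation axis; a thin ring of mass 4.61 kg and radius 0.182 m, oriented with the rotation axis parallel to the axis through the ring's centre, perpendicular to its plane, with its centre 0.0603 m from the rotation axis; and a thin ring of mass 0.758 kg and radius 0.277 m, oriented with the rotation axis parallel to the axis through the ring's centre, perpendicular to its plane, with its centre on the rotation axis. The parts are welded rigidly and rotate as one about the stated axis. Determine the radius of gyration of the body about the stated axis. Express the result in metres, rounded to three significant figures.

Point mass: I_cm = 0; centre at d = 0.521 m, so the parallel axis theorem gives I = 0 + (3.14)(0.521)² = 0.85232 kg m^2.
Thin ring: I_cm = MR² = (4.61)(0.182)² = 0.1527 kg m^2; centre at d = 0.0603 m, so the parallel axis theorem gives I = 0.1527 + (4.61)(0.0603)² = 0.16946 kg m^2.
Thin ring: I_cm = MR² = (0.758)(0.277)² = 0.058161 kg m^2; axis through the centre, so I = 0.058161 kg m^2.
Total I = 1.0799 kg m^2; total mass M = 8.508 kg.
k = √(I/M) = √(1.0799/8.508) = 0.35628 m.

0.356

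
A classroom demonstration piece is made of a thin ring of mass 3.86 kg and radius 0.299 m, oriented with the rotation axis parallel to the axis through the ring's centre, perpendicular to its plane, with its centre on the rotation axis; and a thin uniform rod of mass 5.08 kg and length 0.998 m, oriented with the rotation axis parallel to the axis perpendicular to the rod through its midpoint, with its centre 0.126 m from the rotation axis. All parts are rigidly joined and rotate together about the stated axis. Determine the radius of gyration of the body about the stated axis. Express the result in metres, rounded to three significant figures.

Thin ring: I_cm = MR² = (3.86)(0.299)² = 0.34509 kg m^2; axis through the centre, so I = 0.34509 kg m^2.
Thin rod: I_cm = (1/12)ML² = (1/12)(5.08)(0.998)² = 0.42164 kg m^2; centre at d = 0.126 m, so I = I_cm + Md² gives I = 0.42164 + (5.08)(0.126)² = 0.50229 kg m^2.
Total I = 0.84738 kg m^2; total mass M = 8.94 kg.
k = √(I/M) = √(0.84738/8.94) = 0.30787 m.

0.308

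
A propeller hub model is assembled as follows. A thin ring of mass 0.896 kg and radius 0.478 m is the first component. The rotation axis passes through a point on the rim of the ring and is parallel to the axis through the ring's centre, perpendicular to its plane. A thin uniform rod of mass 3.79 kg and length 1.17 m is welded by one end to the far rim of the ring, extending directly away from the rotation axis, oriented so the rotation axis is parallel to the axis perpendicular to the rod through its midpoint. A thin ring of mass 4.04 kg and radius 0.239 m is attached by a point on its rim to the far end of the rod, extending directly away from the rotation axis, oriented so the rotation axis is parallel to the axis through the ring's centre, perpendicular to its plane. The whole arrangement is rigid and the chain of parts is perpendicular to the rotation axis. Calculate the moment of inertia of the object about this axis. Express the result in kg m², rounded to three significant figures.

Thin ring: I_cm = MR² = (0.896)(0.478)² = 0.20472 kg m²; centre at d = 0.478 m, so the parallel axis theorem gives I = 0.20472 + (0.896)(0.478)² = 0.40944 kg m².
Thin rod: I_cm = (1/12)ML² = (1/12)(3.79)(1.17)² = 0.43234 kg m²; centre at d = 0.478 + 0.478 + 0.585 = 1.541 m, so the parallel axis theorem gives I = 0.43234 + (3.79)(1.541)² = 9.4324 kg m².
Thin ring: I_cm = MR² = (4.04)(0.239)² = 0.23077 kg m²; centre at d = 0.478 + 0.478 + 0.585 + 0.585 + 0.239 = 2.365 m, so the parallel axis theorem gives I = 0.23077 + (4.04)(2.365)² = 22.827 kg m².
Total I = 0.40944 + 9.4324 + 22.827 = 32.669 kg m².

32.7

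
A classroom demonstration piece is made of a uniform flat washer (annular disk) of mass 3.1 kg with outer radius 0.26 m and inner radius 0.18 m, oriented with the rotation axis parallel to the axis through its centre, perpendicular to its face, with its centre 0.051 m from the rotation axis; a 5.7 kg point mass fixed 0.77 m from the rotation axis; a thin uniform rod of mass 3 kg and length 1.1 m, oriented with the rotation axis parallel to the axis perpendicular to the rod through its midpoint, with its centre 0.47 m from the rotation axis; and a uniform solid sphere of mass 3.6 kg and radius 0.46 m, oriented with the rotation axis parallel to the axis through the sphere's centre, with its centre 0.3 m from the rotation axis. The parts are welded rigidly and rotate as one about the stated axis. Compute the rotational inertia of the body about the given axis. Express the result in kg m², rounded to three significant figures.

5.14

Annular disk: I_cm = (1/2)M(R²+r²) = (1/2)(3.1)[(0.26)² + (0.18)²] = 0.155 kg m²; centre at d = 0.051 m, so the parallel axis theorem gives I = 0.155 + (3.1)(0.051)² = 0.16306 kg m².
Point mass: I_cm = 0; centre at d = 0.77 m, so the parallel axis theorem gives I = 0 + (5.7)(0.77)² = 3.3795 kg m².
Thin rod: I_cm = (1/12)ML² = (1/12)(3)(1.1)² = 0.3025 kg m²; centre at d = 0.47 m, so the parallel axis theorem gives I = 0.3025 + (3)(0.47)² = 0.9652 kg m².
Solid sphere: I_cm = (2/5)MR² = (2/5)(3.6)(0.46)² = 0.3047 kg m²; centre at d = 0.3 m, so the parallel axis theorem gives I = 0.3047 + (3.6)(0.3)² = 0.6287 kg m².
Total I = 0.16306 + 3.3795 + 0.9652 + 0.6287 = 5.1365 kg m².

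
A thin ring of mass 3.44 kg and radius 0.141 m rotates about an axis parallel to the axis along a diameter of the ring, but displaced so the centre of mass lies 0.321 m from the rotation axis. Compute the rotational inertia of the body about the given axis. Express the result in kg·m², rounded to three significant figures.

0.389

I_cm = (1/2)MR² = (1/2)(3.44)(0.141)² = 0.034195 kg·m²; centre at d = 0.321 m, so the parallel axis theorem gives I = 0.034195 + (3.44)(0.321)² = 0.38866 kg·m².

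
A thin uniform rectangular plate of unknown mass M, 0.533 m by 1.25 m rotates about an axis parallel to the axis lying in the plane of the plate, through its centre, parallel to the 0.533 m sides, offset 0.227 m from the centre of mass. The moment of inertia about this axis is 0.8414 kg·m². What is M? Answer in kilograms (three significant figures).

I = I_cm + Md² = (1/12)Mb² + Md² = M·[0.0833333·(1.25)² + (0.227)²] = M·0.18174.
So M = 0.8414 / 0.18174 = 4.6298 kg.

4.63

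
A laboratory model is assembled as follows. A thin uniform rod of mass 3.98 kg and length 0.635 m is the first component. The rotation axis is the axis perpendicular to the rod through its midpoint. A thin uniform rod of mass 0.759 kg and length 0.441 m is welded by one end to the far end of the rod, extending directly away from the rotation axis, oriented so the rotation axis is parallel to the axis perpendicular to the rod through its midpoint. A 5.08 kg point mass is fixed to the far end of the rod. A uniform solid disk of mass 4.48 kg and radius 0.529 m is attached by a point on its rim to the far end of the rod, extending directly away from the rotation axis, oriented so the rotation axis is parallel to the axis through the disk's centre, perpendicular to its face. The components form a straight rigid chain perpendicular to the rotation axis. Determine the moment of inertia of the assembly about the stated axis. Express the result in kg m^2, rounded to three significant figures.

Thin rod: I_cm = (1/12)ML² = (1/12)(3.98)(0.635)² = 0.13374 kg m^2; axis through the centre, so I = 0.13374 kg m^2.
Thin rod: I_cm = (1/12)ML² = (1/12)(0.759)(0.441)² = 0.012301 kg m^2; centre at d = 0.3175 + 0.2205 = 0.538 m, so I = I_cm + Md² gives I = 0.012301 + (0.759)(0.538)² = 0.23199 kg m^2.
Point mass: I_cm = 0; centre at d = 0.3175 + 0.2205 + 0.2205 = 0.7585 m, so I = I_cm + Md² gives I = 0 + (5.08)(0.7585)² = 2.9226 kg m^2.
Solid disk: I_cm = (1/2)MR² = (1/2)(4.48)(0.529)² = 0.62684 kg m^2; centre at d = 0.3175 + 0.2205 + 0.2205 + 0.529 = 1.2875 m, so I = I_cm + Md² gives I = 0.62684 + (4.48)(1.2875)² = 8.0531 kg m^2.
Total I = 0.13374 + 0.23199 + 2.9226 + 8.0531 = 11.342 kg m^2.

11.3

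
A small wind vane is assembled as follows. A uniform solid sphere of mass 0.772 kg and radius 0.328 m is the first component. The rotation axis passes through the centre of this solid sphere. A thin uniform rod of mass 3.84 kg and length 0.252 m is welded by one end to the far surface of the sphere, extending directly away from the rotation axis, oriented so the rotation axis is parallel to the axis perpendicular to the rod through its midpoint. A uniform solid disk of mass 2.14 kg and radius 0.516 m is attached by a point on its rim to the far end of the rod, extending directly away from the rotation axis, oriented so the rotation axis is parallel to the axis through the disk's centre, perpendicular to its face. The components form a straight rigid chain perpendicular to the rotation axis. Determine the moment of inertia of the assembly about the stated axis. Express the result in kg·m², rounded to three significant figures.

Solid sphere: I_cm = (2/5)MR² = (2/5)(0.772)(0.328)² = 0.033222 kg·m²; axis through the centre, so I = 0.033222 kg·m².
Thin rod: I_cm = (1/12)ML² = (1/12)(3.84)(0.252)² = 0.020321 kg·m²; centre at d = 0.328 + 0.126 = 0.454 m, so I = I_cm + Md² gives I = 0.020321 + (3.84)(0.454)² = 0.81181 kg·m².
Solid disk: I_cm = (1/2)MR² = (1/2)(2.14)(0.516)² = 0.28489 kg·m²; centre at d = 0.328 + 0.126 + 0.126 + 0.516 = 1.096 m, so I = I_cm + Md² gives I = 0.28489 + (2.14)(1.096)² = 2.8555 kg·m².
Total I = 0.033222 + 0.81181 + 2.8555 = 3.7005 kg·m².

3.70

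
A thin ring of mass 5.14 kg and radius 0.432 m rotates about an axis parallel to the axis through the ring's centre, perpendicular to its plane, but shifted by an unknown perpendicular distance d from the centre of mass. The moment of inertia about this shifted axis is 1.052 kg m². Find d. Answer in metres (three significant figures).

0.134

About the centre-of-mass axis, I_cm = MR² = (5.14)(0.432)² = 0.95925 kg m².
Parallel axis theorem: I = I_cm + Md², so Md² = 1.052 − 0.95925 = 0.092753 kg m².
d = √(0.092753 / 5.14) = 0.13433 m.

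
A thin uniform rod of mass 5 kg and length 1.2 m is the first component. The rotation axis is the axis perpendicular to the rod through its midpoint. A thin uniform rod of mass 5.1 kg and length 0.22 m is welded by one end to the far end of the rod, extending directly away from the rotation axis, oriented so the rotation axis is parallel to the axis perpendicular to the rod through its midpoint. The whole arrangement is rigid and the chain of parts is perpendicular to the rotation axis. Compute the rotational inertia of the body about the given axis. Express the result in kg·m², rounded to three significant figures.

Thin rod: I_cm = (1/12)ML² = (1/12)(5)(1.2)² = 0.6 kg·m²; axis through the centre, so I = 0.6 kg·m².
Thin rod: I_cm = (1/12)ML² = (1/12)(5.1)(0.22)² = 0.02057 kg·m²; centre at d = 0.6 + 0.11 = 0.71 m, so the parallel axis theorem gives I = 0.02057 + (5.1)(0.71)² = 2.5915 kg·m².
Total I = 0.6 + 2.5915 = 3.1915 kg·m².

3.19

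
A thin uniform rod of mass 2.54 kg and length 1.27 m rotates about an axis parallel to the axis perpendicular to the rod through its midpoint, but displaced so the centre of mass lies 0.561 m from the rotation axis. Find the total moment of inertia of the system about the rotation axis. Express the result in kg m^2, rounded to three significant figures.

I_cm = (1/12)ML² = (1/12)(2.54)(1.27)² = 0.3414 kg m^2; centre at d = 0.561 m, so the parallel axis theorem gives I = 0.3414 + (2.54)(0.561)² = 1.1408 kg m^2.

1.14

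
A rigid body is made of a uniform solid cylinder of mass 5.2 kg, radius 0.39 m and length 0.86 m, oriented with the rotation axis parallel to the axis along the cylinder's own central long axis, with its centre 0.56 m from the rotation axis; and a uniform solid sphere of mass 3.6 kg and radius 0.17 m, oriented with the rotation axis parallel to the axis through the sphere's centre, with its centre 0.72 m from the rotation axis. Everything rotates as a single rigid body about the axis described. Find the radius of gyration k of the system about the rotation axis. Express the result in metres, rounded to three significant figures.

0.669

Solid cylinder: I_cm = (1/2)MR² = (1/2)(5.2)(0.39)² = 0.39546 kg m²; centre at d = 0.56 m, so the parallel axis theorem gives I = 0.39546 + (5.2)(0.56)² = 2.0262 kg m².
Solid sphere: I_cm = (2/5)MR² = (2/5)(3.6)(0.17)² = 0.041616 kg m²; centre at d = 0.72 m, so the parallel axis theorem gives I = 0.041616 + (3.6)(0.72)² = 1.9079 kg m².
Total I = 3.934 kg m²; total mass M = 8.8 kg.
k = √(I/M) = √(3.934/8.8) = 0.66862 m.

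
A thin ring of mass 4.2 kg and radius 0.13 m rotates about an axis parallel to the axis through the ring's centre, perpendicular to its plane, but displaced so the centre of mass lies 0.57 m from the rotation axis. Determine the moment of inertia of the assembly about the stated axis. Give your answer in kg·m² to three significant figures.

1.44

I_cm = MR² = (4.2)(0.13)² = 0.07098 kg·m²; centre at d = 0.57 m, so the parallel axis theorem gives I = 0.07098 + (4.2)(0.57)² = 1.4356 kg·m².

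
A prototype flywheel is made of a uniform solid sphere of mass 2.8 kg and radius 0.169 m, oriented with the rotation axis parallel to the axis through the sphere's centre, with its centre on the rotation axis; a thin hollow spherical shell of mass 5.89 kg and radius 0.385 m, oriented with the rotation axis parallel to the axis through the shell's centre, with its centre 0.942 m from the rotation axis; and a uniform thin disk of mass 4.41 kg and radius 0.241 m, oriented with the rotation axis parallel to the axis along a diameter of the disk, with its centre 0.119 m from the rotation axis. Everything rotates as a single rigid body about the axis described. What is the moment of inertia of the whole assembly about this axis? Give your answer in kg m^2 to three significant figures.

5.97

Solid sphere: I_cm = (2/5)MR² = (2/5)(2.8)(0.169)² = 0.031988 kg m^2; axis through the centre, so I = 0.031988 kg m^2.
Spherical shell: I_cm = (2/3)MR² = (2/3)(5.89)(0.385)² = 0.58203 kg m^2; centre at d = 0.942 m, so I = I_cm + Md² gives I = 0.58203 + (5.89)(0.942)² = 5.8086 kg m^2.
Thin disk: I_cm = (1/4)MR² = (1/4)(4.41)(0.241)² = 0.064034 kg m^2; centre at d = 0.119 m, so I = I_cm + Md² gives I = 0.064034 + (4.41)(0.119)² = 0.12648 kg m^2.
Total I = 0.031988 + 5.8086 + 0.12648 = 5.9671 kg m^2.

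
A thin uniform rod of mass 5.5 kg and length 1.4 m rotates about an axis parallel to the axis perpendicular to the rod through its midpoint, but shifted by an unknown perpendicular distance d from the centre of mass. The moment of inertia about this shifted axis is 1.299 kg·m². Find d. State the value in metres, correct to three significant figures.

0.270

About the centre-of-mass axis, I_cm = (1/12)ML² = (1/12)(5.5)(1.4)² = 0.89833 kg·m².
Parallel axis theorem: I = I_cm + Md², so Md² = 1.299 − 0.89833 = 0.40067 kg·m².
d = √(0.40067 / 5.5) = 0.2699 m.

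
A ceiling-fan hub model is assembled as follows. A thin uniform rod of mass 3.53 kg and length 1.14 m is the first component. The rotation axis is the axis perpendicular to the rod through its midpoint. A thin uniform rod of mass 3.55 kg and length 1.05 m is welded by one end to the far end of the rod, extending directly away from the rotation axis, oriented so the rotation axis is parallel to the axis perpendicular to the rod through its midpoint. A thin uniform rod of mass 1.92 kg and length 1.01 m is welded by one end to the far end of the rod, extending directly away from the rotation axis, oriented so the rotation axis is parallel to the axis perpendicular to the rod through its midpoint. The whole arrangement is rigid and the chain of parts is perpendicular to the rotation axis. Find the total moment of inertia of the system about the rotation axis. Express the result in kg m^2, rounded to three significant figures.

Thin rod: I_cm = (1/12)ML² = (1/12)(3.53)(1.14)² = 0.3823 kg m^2; axis through the centre, so I = 0.3823 kg m^2.
Thin rod: I_cm = (1/12)ML² = (1/12)(3.55)(1.05)² = 0.32616 kg m^2; centre at d = 0.57 + 0.525 = 1.095 m, so I = I_cm + Md² gives I = 0.32616 + (3.55)(1.095)² = 4.5827 kg m^2.
Thin rod: I_cm = (1/12)ML² = (1/12)(1.92)(1.01)² = 0.16322 kg m^2; centre at d = 0.57 + 0.525 + 0.525 + 0.505 = 2.125 m, so I = I_cm + Md² gives I = 0.16322 + (1.92)(2.125)² = 8.8332 kg m^2.
Total I = 0.3823 + 4.5827 + 8.8332 = 13.798 kg m^2.

13.8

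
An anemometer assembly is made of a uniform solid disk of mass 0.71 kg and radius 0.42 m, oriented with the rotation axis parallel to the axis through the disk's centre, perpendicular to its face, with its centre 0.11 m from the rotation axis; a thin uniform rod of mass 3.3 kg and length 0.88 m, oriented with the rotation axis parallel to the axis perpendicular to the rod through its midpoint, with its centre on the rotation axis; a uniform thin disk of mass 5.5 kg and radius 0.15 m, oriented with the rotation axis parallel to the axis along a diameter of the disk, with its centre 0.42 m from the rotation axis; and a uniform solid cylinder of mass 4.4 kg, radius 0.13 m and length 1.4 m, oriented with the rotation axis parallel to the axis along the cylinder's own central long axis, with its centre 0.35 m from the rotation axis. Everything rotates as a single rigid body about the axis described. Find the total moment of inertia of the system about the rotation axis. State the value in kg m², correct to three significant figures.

Solid disk: I_cm = (1/2)MR² = (1/2)(0.71)(0.42)² = 0.062622 kg m²; centre at d = 0.11 m, so the parallel axis theorem gives I = 0.062622 + (0.71)(0.11)² = 0.071213 kg m².
Thin rod: I_cm = (1/12)ML² = (1/12)(3.3)(0.88)² = 0.21296 kg m²; axis through the centre, so I = 0.21296 kg m².
Thin disk: I_cm = (1/4)MR² = (1/4)(5.5)(0.15)² = 0.030937 kg m²; centre at d = 0.42 m, so the parallel axis theorem gives I = 0.030937 + (5.5)(0.42)² = 1.0011 kg m².
Solid cylinder: I_cm = (1/2)MR² = (1/2)(4.4)(0.13)² = 0.03718 kg m²; centre at d = 0.35 m, so the parallel axis theorem gives I = 0.03718 + (4.4)(0.35)² = 0.57618 kg m².
Total I = 0.071213 + 0.21296 + 1.0011 + 0.57618 = 1.8615 kg m².

1.86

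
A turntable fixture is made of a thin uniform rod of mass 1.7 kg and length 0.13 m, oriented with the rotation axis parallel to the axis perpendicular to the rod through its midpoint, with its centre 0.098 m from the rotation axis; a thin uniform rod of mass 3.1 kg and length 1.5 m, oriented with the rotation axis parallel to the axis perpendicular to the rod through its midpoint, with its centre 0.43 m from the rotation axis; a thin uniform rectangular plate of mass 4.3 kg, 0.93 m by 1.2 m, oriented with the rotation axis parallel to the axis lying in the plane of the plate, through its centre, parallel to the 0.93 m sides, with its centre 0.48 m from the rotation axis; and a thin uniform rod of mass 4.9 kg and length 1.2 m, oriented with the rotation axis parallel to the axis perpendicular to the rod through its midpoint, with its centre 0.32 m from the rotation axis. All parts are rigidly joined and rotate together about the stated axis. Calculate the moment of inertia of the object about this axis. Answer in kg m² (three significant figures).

3.77

Thin rod: I_cm = (1/12)ML² = (1/12)(1.7)(0.13)² = 0.0023942 kg m²; centre at d = 0.098 m, so the parallel axis theorem gives I = 0.0023942 + (1.7)(0.098)² = 0.018721 kg m².
Thin rod: I_cm = (1/12)ML² = (1/12)(3.1)(1.5)² = 0.58125 kg m²; centre at d = 0.43 m, so the parallel axis theorem gives I = 0.58125 + (3.1)(0.43)² = 1.1544 kg m².
Rectangular plate: I_cm = (1/12)Mb² = (1/12)(4.3)(1.2)² = 0.516 kg m²; centre at d = 0.48 m, so the parallel axis theorem gives I = 0.516 + (4.3)(0.48)² = 1.5067 kg m².
Thin rod: I_cm = (1/12)ML² = (1/12)(4.9)(1.2)² = 0.588 kg m²; centre at d = 0.32 m, so the parallel axis theorem gives I = 0.588 + (4.9)(0.32)² = 1.0898 kg m².
Total I = 0.018721 + 1.1544 + 1.5067 + 1.0898 = 3.7696 kg m².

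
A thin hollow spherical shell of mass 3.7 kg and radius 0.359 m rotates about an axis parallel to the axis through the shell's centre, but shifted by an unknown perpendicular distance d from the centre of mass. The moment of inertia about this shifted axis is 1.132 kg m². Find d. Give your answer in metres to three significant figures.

0.469

About the centre-of-mass axis, I_cm = (2/3)MR² = (2/3)(3.7)(0.359)² = 0.31791 kg m².
Parallel axis theorem: I = I_cm + Md², so Md² = 1.132 − 0.31791 = 0.81409 kg m².
d = √(0.81409 / 3.7) = 0.46907 m.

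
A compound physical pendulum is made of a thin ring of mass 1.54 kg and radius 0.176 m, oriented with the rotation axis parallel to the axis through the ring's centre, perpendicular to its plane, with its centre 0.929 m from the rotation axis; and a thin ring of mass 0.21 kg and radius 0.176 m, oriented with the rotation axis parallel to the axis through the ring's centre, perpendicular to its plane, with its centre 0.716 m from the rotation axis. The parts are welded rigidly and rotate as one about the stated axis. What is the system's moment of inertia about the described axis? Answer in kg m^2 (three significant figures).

Thin ring: I_cm = MR² = (1.54)(0.176)² = 0.047703 kg m^2; centre at d = 0.929 m, so the parallel axis theorem gives I = 0.047703 + (1.54)(0.929)² = 1.3768 kg m^2.
Thin ring: I_cm = MR² = (0.21)(0.176)² = 0.006505 kg m^2; centre at d = 0.716 m, so the parallel axis theorem gives I = 0.006505 + (0.21)(0.716)² = 0.11416 kg m^2.
Total I = 1.3768 + 0.11416 = 1.4909 kg m^2.

1.49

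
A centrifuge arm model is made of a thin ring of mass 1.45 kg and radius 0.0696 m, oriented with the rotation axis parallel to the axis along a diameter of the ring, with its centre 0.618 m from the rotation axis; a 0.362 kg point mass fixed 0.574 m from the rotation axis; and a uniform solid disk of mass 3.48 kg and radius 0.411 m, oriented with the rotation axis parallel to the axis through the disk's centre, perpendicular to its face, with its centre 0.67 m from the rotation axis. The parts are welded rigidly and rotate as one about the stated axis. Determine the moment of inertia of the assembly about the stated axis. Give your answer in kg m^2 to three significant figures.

Thin ring: I_cm = (1/2)MR² = (1/2)(1.45)(0.0696)² = 0.003512 kg m^2; centre at d = 0.618 m, so I = I_cm + Md² gives I = 0.003512 + (1.45)(0.618)² = 0.5573 kg m^2.
Point mass: I_cm = 0; centre at d = 0.574 m, so I = I_cm + Md² gives I = 0 + (0.362)(0.574)² = 0.11927 kg m^2.
Solid disk: I_cm = (1/2)MR² = (1/2)(3.48)(0.411)² = 0.29392 kg m^2; centre at d = 0.67 m, so I = I_cm + Md² gives I = 0.29392 + (3.48)(0.67)² = 1.8561 kg m^2.
Total I = 0.5573 + 0.11927 + 1.8561 = 2.5327 kg m^2.

2.53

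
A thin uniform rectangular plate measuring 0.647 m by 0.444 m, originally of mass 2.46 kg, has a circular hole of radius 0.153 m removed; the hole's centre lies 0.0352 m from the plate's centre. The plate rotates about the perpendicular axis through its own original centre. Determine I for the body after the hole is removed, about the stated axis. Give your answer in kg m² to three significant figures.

Unpierced body about its centre: I₀ = (1/12)M(a²+b²) = (1/12)(2.46)[(0.647)² + (0.444)²] = 0.12623 kg m².
The removed disk has mass m = M·πr²/(ab) = (2.46)·π(0.153)²/(0.647·0.444) = 0.62977 kg (same uniform areal density).
Its moment of inertia about the rotation axis (parallel-axis theorem): I_hole = (1/2)mr² + md² = (1/2)(0.62977)(0.153)² + (0.62977)(0.0352)² = 0.0081514 kg m².
Treating the hole as negative mass, I = I₀ − I_hole = 0.12623 − 0.0081514 = 0.11808 kg m².

0.118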